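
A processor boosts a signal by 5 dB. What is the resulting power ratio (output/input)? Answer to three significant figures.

3.16

Power ratio = 10^(dB/10).
10^(5/10) = 10^(0.5000) = 3.16.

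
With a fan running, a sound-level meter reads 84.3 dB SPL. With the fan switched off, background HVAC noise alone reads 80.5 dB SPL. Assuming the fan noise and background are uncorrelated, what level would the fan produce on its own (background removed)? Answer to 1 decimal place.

Remove the background by subtracting linear intensities:
L_src = 10·log₁₀(10^(84.3/10) − 10^(80.5/10)) = 10·log₁₀(157000000) = 82.0 dB SPL.

82.0 dB SPL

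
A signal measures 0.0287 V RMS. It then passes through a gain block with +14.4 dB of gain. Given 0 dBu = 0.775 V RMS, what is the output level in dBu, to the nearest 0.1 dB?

Input level: 20·log₁₀(0.0287/0.775) = -28.63 dBu.
Output: -28.63 + 14.4 = -14.2 dBu.

-14.2 dBu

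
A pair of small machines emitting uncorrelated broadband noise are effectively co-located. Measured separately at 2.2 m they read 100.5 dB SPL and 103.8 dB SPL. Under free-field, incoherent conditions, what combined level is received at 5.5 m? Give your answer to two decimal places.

Combined at 2.2 m: 10·log₁₀(10^(100.5/10)+10^(103.8/10)) = 105.466 dB SPL.
Then apply −20·log₁₀(5.5/2.2) = -7.959 dB → 97.51 dB SPL.

97.51 dB SPL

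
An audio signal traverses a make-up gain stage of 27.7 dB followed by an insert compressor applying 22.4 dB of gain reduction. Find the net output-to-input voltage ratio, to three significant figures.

1.84

Net gain = 27.7 + (−22.4) = 5.3 dB.
Voltage ratio = 10^(5.3/20) = 1.84.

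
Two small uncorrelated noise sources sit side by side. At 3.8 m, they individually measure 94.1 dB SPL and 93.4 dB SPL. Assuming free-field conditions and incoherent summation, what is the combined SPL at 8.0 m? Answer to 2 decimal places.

Combined at 3.8 m: 10·log₁₀(10^(94.1/10)+10^(93.4/10)) = 96.774 dB SPL.
Then apply −20·log₁₀(8.0/3.8) = -6.466 dB → 90.31 dB SPL.

90.31 dB SPL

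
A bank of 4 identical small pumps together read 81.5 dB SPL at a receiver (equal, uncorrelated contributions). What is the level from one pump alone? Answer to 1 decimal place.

75.5 dB SPL

4 equal incoherent sources add 10·log₁₀(4) = 6.02 dB over one source.
L_one = 81.5 − 6.02 = 75.5 dB SPL.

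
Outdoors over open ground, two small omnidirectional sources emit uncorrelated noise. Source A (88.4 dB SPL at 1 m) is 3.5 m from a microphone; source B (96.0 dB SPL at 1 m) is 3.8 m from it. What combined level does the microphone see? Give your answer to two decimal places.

85.21 dB SPL

At the listener: L_A = 88.4 − 20·log₁₀(3.5) = 77.519 dB; L_B = 96.0 − 20·log₁₀(3.8) = 84.404 dB.
Combined: 10·log₁₀(10^(77.519/10)+10^(84.404/10)) = 85.21 dB SPL.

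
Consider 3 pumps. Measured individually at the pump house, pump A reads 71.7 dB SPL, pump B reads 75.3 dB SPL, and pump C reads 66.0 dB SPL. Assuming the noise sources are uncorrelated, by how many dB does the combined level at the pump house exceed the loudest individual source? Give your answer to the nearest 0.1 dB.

1.9 dB

Add the sources as powers (linear), then convert back to dB:
L_total = 10·log₁₀(10^(71.7/10) + 10^(75.3/10) + 10^(66.0/10)) = 77.21 dB SPL.
Excess over the loudest (75.3 dB): 77.21 − 75.3 = 1.9 dB.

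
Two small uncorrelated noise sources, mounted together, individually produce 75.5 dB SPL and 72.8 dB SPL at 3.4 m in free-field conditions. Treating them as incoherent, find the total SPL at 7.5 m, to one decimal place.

70.5 dB SPL

Combined at 3.4 m: 10·log₁₀(10^(75.5/10)+10^(72.8/10)) = 77.37 dB SPL.
Then apply −20·log₁₀(7.5/3.4) = -6.87 dB → 70.5 dB SPL.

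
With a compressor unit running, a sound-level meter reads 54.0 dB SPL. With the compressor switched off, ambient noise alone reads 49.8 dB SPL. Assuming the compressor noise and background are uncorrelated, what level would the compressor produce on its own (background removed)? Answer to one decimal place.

Background correction is a power subtraction:
L_src = 10·log₁₀(10^(54.0/10) − 10^(49.8/10)) = 10·log₁₀(155700) = 51.9 dB SPL.

51.9 dB SPL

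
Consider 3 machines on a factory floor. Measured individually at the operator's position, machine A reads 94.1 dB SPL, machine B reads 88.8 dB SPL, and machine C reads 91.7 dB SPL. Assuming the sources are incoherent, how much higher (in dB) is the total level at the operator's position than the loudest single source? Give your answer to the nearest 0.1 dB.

2.7 dB

Add the sources as powers (linear), then convert back to dB:
L_total = 10·log₁₀(10^(94.1/10) + 10^(88.8/10) + 10^(91.7/10)) = 96.82 dB SPL.
Excess over the loudest (94.1 dB): 96.82 − 94.1 = 2.7 dB.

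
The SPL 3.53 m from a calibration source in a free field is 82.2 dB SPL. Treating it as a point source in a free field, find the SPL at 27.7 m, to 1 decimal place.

Free-field point source: level drops by 20·log₁₀ of the distance ratio.
ΔL = −20·log₁₀(27.7/3.53) = -17.89 dB, so L₂ = 82.2 + (-17.89) = 64.3 dB SPL.

64.3 dB SPL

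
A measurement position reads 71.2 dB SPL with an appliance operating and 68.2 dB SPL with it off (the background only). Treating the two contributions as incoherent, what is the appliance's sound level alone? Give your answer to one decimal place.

Remove the background by subtracting linear intensities:
L_src = 10·log₁₀(10^(71.2/10) − 10^(68.2/10)) = 10·log₁₀(6576000) = 68.2 dB SPL.

68.2 dB SPL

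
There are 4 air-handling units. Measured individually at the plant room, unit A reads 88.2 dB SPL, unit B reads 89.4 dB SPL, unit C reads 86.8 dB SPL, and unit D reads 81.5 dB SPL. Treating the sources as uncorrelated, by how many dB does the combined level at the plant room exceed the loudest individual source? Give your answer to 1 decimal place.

3.9 dB

Incoherent sources sum as intensities:
L_total = 10·log₁₀(10^(88.2/10) + 10^(89.4/10) + 10^(86.8/10) + 10^(81.5/10)) = 93.33 dB SPL.
Excess over the loudest (89.4 dB): 93.33 − 89.4 = 3.9 dB.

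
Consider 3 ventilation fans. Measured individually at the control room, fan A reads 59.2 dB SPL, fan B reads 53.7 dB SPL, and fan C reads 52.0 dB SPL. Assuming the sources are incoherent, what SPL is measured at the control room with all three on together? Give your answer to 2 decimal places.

Incoherent sources sum as intensities:
L_total = 10·log₁₀(10^(59.2/10) + 10^(53.7/10) + 10^(52.0/10)) = 10·log₁₀(1225000) = 60.88 dB SPL.

60.88 dB SPL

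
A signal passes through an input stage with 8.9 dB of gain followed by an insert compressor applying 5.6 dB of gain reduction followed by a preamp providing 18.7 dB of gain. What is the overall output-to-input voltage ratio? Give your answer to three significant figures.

12.6

Net gain = 8.9 + (−5.6) + 18.7 = 22.0 dB.
Voltage ratio = 10^(22.0/20) = 12.6.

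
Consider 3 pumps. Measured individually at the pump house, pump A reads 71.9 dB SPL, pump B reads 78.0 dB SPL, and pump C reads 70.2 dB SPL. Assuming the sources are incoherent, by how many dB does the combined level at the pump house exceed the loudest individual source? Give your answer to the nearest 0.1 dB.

Incoherent sources sum as intensities:
L_total = 10·log₁₀(10^(71.9/10) + 10^(78.0/10) + 10^(70.2/10)) = 79.50 dB SPL.
Excess over the loudest (78.0 dB): 79.50 − 78.0 = 1.5 dB.

1.5 dB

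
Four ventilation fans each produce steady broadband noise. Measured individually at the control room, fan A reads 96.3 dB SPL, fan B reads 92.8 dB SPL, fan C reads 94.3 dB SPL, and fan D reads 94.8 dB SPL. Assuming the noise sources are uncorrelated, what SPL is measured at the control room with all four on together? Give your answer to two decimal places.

100.75 dB SPL

Add the sources as powers (linear), then convert back to dB:
L_total = 10·log₁₀(10^(96.3/10) + 10^(92.8/10) + 10^(94.3/10) + 10^(94.8/10)) = 10·log₁₀(11883000000) = 100.75 dB SPL.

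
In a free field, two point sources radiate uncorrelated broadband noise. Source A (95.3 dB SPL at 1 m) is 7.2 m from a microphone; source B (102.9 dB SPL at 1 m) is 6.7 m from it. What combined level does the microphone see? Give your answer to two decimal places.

At the listener: L_A = 95.3 − 20·log₁₀(7.2) = 78.153 dB; L_B = 102.9 − 20·log₁₀(6.7) = 86.379 dB.
Combined: 10·log₁₀(10^(78.153/10)+10^(86.379/10)) = 86.99 dB SPL.

86.99 dB SPL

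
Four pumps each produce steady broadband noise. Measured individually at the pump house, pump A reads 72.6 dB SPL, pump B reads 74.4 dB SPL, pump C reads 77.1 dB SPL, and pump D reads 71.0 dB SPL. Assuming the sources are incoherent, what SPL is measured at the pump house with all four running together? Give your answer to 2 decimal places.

80.40 dB SPL

Add the sources as powers (linear), then convert back to dB:
L_total = 10·log₁₀(10^(72.6/10) + 10^(74.4/10) + 10^(77.1/10) + 10^(71.0/10)) = 10·log₁₀(109600000) = 80.40 dB SPL.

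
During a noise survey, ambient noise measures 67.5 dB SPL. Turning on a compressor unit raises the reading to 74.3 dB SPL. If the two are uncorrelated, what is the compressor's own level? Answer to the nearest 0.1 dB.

Remove the background by subtracting linear intensities:
L_src = 10·log₁₀(10^(74.3/10) − 10^(67.5/10)) = 10·log₁₀(21290000) = 73.3 dB SPL.

73.3 dB SPL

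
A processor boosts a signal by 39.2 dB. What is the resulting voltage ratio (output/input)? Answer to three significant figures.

91.2

Voltage ratio = 10^(dB/20).
10^(39.2/20) = 10^(1.960) = 91.2.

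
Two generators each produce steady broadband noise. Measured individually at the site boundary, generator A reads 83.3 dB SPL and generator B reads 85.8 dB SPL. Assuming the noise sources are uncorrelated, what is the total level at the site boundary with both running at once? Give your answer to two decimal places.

87.74 dB SPL

Add the sources as powers (linear), then convert back to dB:
L_total = 10·log₁₀(10^(83.3/10) + 10^(85.8/10)) = 10·log₁₀(594000000) = 87.74 dB SPL.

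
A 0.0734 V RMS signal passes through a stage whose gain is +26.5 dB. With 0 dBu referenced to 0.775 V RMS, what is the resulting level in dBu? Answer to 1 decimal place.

Input level: 20·log₁₀(0.0734/0.775) = -20.47 dBu.
Output: -20.47 + 26.5 = +6.0 dBu.

+6.0 dBu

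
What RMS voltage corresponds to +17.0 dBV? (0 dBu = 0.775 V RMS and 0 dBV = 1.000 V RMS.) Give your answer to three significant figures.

V = 1.000 V × 10^(+17.0/20).
= 1.000 × 7.079 = 7.08 V.

7.08 V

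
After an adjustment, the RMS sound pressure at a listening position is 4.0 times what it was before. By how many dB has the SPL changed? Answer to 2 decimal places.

12.04 dB

SPL change from a pressure ratio uses the 20·log₁₀ form:
20·log₁₀(4.0) = 12.04 dB.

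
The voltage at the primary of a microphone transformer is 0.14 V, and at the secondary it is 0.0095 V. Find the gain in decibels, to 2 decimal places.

-23.37 dB

For a voltage ratio, dB = 20·log₁₀(V₂/V₁).
20·log₁₀(0.0095/0.14) = 20·log₁₀(0.06786) = -23.37 dB.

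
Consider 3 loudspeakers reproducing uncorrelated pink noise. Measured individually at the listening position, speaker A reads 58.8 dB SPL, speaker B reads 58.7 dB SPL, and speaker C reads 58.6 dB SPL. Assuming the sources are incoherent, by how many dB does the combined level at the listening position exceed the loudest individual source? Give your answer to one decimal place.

4.7 dB

Incoherent sources sum as intensities:
L_total = 10·log₁₀(10^(58.8/10) + 10^(58.7/10) + 10^(58.6/10)) = 63.47 dB SPL.
Excess over the loudest (58.8 dB): 63.47 − 58.8 = 4.7 dB.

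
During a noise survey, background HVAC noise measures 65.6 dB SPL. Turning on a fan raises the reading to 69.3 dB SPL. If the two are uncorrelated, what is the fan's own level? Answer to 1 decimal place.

Subtract intensities: L_src = 10·log₁₀(10^(L_total/10) − 10^(L_bg/10)).
L_src = 10·log₁₀(10^(69.3/10) − 10^(65.6/10)) = 10·log₁₀(4881000) = 66.9 dB SPL.

66.9 dB SPL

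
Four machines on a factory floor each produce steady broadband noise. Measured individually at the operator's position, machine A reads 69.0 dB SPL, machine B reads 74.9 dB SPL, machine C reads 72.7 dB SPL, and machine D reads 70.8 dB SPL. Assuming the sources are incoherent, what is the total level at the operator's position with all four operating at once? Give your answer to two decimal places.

78.42 dB SPL

Incoherent sources sum as intensities:
L_total = 10·log₁₀(10^(69.0/10) + 10^(74.9/10) + 10^(72.7/10) + 10^(70.8/10)) = 10·log₁₀(69490000) = 78.42 dB SPL.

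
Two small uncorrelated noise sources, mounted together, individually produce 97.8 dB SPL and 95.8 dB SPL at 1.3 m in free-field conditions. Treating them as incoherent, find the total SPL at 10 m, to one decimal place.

Combined at 1.3 m: 10·log₁₀(10^(97.8/10)+10^(95.8/10)) = 99.92 dB SPL.
Then apply −20·log₁₀(10/1.3) = -17.72 dB → 82.2 dB SPL.

82.2 dB SPL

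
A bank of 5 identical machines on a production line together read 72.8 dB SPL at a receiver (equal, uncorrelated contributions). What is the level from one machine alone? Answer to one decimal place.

5 equal incoherent sources add 10·log₁₀(5) = 6.99 dB over one source.
L_one = 72.8 − 6.99 = 65.8 dB SPL.

65.8 dB SPL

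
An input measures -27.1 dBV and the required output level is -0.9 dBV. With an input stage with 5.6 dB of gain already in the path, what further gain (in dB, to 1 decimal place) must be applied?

The required make-up gain is the shortfall in the dB sum.
G = -0.9 − (-27.1) − 5.6 = 20.6 dB.

20.6 dB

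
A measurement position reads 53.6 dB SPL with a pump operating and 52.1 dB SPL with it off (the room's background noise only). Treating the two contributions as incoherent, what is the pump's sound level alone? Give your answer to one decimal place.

48.3 dB SPL

Background correction is a power subtraction:
L_src = 10·log₁₀(10^(53.6/10) − 10^(52.1/10)) = 10·log₁₀(66910) = 48.3 dB SPL.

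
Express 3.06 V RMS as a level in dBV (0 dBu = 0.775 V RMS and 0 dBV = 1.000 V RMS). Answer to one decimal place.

dBV = 20·log₁₀(V / 1.000 V).
20·log₁₀(3.06/1.000) = +9.7 dBV.

+9.7 dBV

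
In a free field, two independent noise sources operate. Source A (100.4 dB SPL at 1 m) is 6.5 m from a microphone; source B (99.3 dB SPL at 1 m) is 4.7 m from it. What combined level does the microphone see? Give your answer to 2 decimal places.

At the listener: L_A = 100.4 − 20·log₁₀(6.5) = 84.142 dB; L_B = 99.3 − 20·log₁₀(4.7) = 85.858 dB.
Combined: 10·log₁₀(10^(84.142/10)+10^(85.858/10)) = 88.09 dB SPL.

88.09 dB SPL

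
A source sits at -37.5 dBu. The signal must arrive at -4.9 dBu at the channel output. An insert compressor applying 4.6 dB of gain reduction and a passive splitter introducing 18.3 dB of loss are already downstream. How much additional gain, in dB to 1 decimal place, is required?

The required make-up gain is the shortfall in the dB sum.
G = -4.9 − (-37.5) + 4.6 + 18.3 = 55.5 dB.

55.5 dB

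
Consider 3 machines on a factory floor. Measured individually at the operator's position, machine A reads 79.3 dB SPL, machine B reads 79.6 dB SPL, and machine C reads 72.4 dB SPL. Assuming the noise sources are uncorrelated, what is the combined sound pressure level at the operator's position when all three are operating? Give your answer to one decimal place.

Uncorrelated sources add in intensity (power), not in dB.
L_total = 10·log₁₀(10^(79.3/10) + 10^(79.6/10) + 10^(72.4/10)) = 10·log₁₀(193700000) = 82.9 dB SPL.

82.9 dB SPL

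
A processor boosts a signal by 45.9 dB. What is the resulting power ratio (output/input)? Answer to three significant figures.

Power ratio = 10^(dB/10).
10^(45.9/10) = 10^(4.590) = 38900.

38900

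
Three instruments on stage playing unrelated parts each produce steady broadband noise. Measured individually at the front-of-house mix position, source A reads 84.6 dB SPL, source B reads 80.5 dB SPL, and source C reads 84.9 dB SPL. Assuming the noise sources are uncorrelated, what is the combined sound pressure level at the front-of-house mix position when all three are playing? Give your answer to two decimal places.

Incoherent sources sum as intensities:
L_total = 10·log₁₀(10^(84.6/10) + 10^(80.5/10) + 10^(84.9/10)) = 10·log₁₀(709600000) = 88.51 dB SPL.

88.51 dB SPL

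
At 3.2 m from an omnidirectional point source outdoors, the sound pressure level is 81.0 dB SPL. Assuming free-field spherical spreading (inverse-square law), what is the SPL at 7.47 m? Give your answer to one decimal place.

73.6 dB SPL

Free-field point source: level drops by 20·log₁₀ of the distance ratio.
ΔL = −20·log₁₀(7.47/3.2) = -7.36 dB, so L₂ = 81.0 + (-7.36) = 73.6 dB SPL.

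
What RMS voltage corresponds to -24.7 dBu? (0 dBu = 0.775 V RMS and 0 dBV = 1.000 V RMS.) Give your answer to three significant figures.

V = 0.775 V × 10^(-24.7/20).
= 0.775 × 0.05821 = 0.0451 V.

0.0451 V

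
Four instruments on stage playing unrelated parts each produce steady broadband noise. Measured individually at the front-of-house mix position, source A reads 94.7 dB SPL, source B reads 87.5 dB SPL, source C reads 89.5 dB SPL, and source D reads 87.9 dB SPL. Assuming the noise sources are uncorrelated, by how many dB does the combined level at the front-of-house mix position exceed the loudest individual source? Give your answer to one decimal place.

Incoherent sources sum as intensities:
L_total = 10·log₁₀(10^(94.7/10) + 10^(87.5/10) + 10^(89.5/10) + 10^(87.9/10)) = 97.01 dB SPL.
Excess over the loudest (94.7 dB): 97.01 − 94.7 = 2.3 dB.

2.3 dB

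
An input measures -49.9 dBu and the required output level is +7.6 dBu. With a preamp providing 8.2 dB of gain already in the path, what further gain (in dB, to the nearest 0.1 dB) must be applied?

The required make-up gain is the shortfall in the dB sum.
G = +7.6 − (-49.9) − 8.2 = 49.3 dB.

49.3 dB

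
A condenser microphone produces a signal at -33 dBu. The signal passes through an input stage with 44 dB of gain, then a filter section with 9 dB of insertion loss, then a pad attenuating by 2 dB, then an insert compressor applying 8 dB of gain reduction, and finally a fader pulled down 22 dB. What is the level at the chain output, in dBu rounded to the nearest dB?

Cascaded gains and losses add directly in dB.
-33 + 44 − 9 − 2 − 8 − 22 = -30 dBu.

-30 dBu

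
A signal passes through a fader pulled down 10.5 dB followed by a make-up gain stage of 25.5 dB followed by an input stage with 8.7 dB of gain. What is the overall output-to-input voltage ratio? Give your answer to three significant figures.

15.3

Net gain = (−10.5) + 25.5 + 8.7 = 23.7 dB.
Voltage ratio = 10^(23.7/20) = 15.3.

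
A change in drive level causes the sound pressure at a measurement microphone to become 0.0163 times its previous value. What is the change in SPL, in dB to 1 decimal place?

Sound pressure is an amplitude quantity: ΔL = 20·log₁₀(p₂/p₁).
20·log₁₀(0.0163) = -35.8 dB.

-35.8 dB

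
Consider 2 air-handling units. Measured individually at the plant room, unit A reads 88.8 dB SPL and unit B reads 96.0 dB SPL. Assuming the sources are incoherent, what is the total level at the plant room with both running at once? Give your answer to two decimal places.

96.76 dB SPL

Add the sources as powers (linear), then convert back to dB:
L_total = 10·log₁₀(10^(88.8/10) + 10^(96.0/10)) = 10·log₁₀(4740000000) = 96.76 dB SPL.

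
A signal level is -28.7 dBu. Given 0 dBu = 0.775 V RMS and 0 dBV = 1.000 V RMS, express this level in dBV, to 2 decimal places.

-30.91 dBV

The offset between the scales is 20·log₁₀(0.775/1.000) = −2.214 dB.
So dBV = -28.7 − 2.214 = -30.91 dBV.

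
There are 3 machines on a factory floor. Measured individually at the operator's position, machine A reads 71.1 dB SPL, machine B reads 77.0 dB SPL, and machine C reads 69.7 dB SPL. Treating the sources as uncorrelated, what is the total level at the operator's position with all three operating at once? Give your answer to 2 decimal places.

Add the sources as powers (linear), then convert back to dB:
L_total = 10·log₁₀(10^(71.1/10) + 10^(77.0/10) + 10^(69.7/10)) = 10·log₁₀(72330000) = 78.59 dB SPL.

78.59 dB SPL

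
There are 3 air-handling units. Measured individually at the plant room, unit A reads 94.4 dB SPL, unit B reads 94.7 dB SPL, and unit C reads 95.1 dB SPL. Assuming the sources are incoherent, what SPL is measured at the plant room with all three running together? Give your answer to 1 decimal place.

99.5 dB SPL

Add the sources as powers (linear), then convert back to dB:
L_total = 10·log₁₀(10^(94.4/10) + 10^(94.7/10) + 10^(95.1/10)) = 10·log₁₀(8941000000) = 99.5 dB SPL.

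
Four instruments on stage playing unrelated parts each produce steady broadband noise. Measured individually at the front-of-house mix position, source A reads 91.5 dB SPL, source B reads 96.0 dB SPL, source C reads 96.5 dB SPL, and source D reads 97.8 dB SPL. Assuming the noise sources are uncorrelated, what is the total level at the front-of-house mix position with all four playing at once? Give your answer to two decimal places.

102.01 dB SPL

Uncorrelated sources add in intensity (power), not in dB.
L_total = 10·log₁₀(10^(91.5/10) + 10^(96.0/10) + 10^(96.5/10) + 10^(97.8/10)) = 10·log₁₀(15886000000) = 102.01 dB SPL.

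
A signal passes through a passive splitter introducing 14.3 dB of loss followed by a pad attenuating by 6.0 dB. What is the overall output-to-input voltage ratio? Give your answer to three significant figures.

0.0966

Net gain = (−14.3) + (−6.0) = -20.3 dB.
Voltage ratio = 10^(-20.3/20) = 0.0966.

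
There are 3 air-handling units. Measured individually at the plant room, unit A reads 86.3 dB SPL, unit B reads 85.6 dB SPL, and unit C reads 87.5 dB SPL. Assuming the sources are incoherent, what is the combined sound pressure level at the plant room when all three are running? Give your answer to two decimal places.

91.31 dB SPL

Add the sources as powers (linear), then convert back to dB:
L_total = 10·log₁₀(10^(86.3/10) + 10^(85.6/10) + 10^(87.5/10)) = 10·log₁₀(1352000000) = 91.31 dB SPL.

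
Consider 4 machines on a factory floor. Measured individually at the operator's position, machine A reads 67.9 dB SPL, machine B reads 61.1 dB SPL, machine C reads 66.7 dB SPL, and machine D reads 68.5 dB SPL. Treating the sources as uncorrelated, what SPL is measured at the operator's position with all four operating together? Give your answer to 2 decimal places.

72.84 dB SPL

Add the sources as powers (linear), then convert back to dB:
L_total = 10·log₁₀(10^(67.9/10) + 10^(61.1/10) + 10^(66.7/10) + 10^(68.5/10)) = 10·log₁₀(19210000) = 72.84 dB SPL.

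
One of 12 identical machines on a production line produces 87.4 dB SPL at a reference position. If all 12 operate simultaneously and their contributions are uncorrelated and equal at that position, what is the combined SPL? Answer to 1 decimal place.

98.2 dB SPL

12 equal incoherent sources raise the level by 10·log₁₀(12) = 10.79 dB.
L_total = 87.4 + 10.79 = 98.2 dB SPL.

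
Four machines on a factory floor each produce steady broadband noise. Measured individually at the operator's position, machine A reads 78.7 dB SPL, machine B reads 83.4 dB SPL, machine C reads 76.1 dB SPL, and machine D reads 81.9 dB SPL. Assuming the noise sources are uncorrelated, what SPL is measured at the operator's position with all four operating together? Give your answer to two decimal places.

Incoherent sources sum as intensities:
L_total = 10·log₁₀(10^(78.7/10) + 10^(83.4/10) + 10^(76.1/10) + 10^(81.9/10)) = 10·log₁₀(488500000) = 86.89 dB SPL.

86.89 dB SPL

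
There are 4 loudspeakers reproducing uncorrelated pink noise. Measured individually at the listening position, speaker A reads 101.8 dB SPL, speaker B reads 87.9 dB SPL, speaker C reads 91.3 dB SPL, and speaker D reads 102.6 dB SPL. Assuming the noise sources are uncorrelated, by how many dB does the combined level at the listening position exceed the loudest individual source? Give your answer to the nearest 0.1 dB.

Uncorrelated sources add in intensity (power), not in dB.
L_total = 10·log₁₀(10^(101.8/10) + 10^(87.9/10) + 10^(91.3/10) + 10^(102.6/10)) = 105.48 dB SPL.
Excess over the loudest (102.6 dB): 105.48 − 102.6 = 2.9 dB.

2.9 dB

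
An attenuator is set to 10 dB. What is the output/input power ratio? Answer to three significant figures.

Power ratio = 10^(dB/10).
10^(-10/10) = 10^(-1.000) = 0.100.

0.100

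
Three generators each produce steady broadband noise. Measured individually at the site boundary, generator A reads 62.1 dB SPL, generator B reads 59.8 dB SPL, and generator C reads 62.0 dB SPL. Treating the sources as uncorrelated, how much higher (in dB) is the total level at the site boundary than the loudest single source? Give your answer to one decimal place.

Add the sources as powers (linear), then convert back to dB:
L_total = 10·log₁₀(10^(62.1/10) + 10^(59.8/10) + 10^(62.0/10)) = 66.19 dB SPL.
Excess over the loudest (62.1 dB): 66.19 − 62.1 = 4.1 dB.

4.1 dB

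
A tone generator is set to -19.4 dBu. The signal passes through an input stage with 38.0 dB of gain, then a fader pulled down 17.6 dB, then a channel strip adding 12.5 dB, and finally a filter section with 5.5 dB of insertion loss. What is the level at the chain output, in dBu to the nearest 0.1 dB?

+8.0 dBu

Gain stages sum in dB:
-19.4 + 38.0 − 17.6 + 12.5 − 5.5 = +8.0 dBu.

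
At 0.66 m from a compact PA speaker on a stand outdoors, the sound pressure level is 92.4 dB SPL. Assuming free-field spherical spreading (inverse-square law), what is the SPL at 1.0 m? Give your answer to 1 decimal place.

Inverse-square spreading gives ΔL = −20·log₁₀(d₂/d₁).
ΔL = −20·log₁₀(1.0/0.66) = -3.61 dB, so L₂ = 92.4 + (-3.61) = 88.8 dB SPL.

88.8 dB SPL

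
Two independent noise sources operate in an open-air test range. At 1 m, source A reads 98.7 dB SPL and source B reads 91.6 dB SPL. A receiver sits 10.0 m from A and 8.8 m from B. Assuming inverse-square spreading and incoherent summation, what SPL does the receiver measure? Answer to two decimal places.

79.68 dB SPL

At the listener: L_A = 98.7 − 20·log₁₀(10.0) = 78.700 dB; L_B = 91.6 − 20·log₁₀(8.8) = 72.710 dB.
Combined: 10·log₁₀(10^(78.700/10)+10^(72.710/10)) = 79.68 dB SPL.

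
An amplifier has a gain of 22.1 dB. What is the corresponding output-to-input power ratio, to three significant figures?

Power ratio = 10^(dB/10).
10^(22.1/10) = 10^(2.210) = 162.

162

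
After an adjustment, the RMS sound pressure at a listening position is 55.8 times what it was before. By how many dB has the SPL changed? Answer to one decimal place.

Sound pressure is an amplitude quantity: ΔL = 20·log₁₀(p₂/p₁).
20·log₁₀(55.8) = 34.9 dB.

34.9 dB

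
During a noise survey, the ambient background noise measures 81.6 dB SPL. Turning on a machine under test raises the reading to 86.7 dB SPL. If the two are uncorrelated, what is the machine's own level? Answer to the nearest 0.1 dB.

85.1 dB SPL

Background correction is a power subtraction:
L_src = 10·log₁₀(10^(86.7/10) − 10^(81.6/10)) = 10·log₁₀(323200000) = 85.1 dB SPL.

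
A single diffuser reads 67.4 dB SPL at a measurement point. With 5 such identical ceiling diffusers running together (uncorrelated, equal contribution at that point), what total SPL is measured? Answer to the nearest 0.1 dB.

5 equal incoherent sources raise the level by 10·log₁₀(5) = 6.99 dB.
L_total = 67.4 + 6.99 = 74.4 dB SPL.

74.4 dB SPL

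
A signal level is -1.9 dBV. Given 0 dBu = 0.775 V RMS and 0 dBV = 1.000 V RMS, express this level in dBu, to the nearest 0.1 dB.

+0.3 dBu

The offset between the scales is 20·log₁₀(0.775/1.000) = −2.214 dB.
So dBu = -1.9 + 2.214 = +0.3 dBu.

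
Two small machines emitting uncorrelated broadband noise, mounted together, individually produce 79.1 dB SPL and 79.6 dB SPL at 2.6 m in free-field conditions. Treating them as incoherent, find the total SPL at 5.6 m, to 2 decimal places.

Combined at 2.6 m: 10·log₁₀(10^(79.1/10)+10^(79.6/10)) = 82.367 dB SPL.
Then apply −20·log₁₀(5.6/2.6) = -6.664 dB → 75.70 dB SPL.

75.70 dB SPL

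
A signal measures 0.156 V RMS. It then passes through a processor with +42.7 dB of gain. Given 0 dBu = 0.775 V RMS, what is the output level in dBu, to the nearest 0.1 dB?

+28.8 dBu

Input level: 20·log₁₀(0.156/0.775) = -13.92 dBu.
Output: -13.92 + 42.7 = +28.8 dBu.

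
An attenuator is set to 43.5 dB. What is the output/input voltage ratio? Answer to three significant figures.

0.00668

Voltage ratio = 10^(dB/20).
10^(-43.5/20) = 10^(-2.175) = 0.00668.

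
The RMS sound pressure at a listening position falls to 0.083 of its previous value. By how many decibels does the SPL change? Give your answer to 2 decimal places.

-21.62 dB

Sound pressure is an amplitude quantity: ΔL = 20·log₁₀(p₂/p₁).
20·log₁₀(0.083) = -21.62 dB.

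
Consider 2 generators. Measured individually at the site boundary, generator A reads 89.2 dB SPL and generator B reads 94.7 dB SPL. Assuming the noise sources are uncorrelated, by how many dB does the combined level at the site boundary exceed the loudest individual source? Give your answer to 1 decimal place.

1.1 dB

Add the sources as powers (linear), then convert back to dB:
L_total = 10·log₁₀(10^(89.2/10) + 10^(94.7/10)) = 95.78 dB SPL.
Excess over the loudest (94.7 dB): 95.78 − 94.7 = 1.1 dB.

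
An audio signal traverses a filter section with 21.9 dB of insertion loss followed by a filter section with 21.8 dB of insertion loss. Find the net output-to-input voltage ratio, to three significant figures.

0.00653

Net gain = (−21.9) + (−21.8) = -43.7 dB.
Voltage ratio = 10^(-43.7/20) = 0.00653.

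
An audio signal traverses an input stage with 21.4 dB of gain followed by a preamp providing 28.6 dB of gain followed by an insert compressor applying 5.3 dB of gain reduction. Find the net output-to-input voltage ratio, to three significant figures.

Net gain = 21.4 + 28.6 + (−5.3) = 44.7 dB.
Voltage ratio = 10^(44.7/20) = 172.

172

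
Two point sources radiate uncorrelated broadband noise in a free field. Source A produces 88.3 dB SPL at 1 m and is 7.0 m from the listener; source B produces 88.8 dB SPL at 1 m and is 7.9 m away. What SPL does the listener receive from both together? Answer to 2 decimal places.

74.14 dB SPL

At the listener: L_A = 88.3 − 20·log₁₀(7.0) = 71.398 dB; L_B = 88.8 − 20·log₁₀(7.9) = 70.847 dB.
Combined: 10·log₁₀(10^(71.398/10)+10^(70.847/10)) = 74.14 dB SPL.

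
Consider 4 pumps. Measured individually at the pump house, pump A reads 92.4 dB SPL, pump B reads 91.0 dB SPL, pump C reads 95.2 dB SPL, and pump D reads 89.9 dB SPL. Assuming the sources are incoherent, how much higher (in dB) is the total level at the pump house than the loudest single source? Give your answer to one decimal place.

Incoherent sources sum as intensities:
L_total = 10·log₁₀(10^(92.4/10) + 10^(91.0/10) + 10^(95.2/10) + 10^(89.9/10)) = 98.62 dB SPL.
Excess over the loudest (95.2 dB): 98.62 − 95.2 = 3.4 dB.

3.4 dB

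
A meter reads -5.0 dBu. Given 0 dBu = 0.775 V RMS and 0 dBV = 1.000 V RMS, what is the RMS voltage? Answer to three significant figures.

V = 0.775 V × 10^(-5.0/20).
= 0.775 × 0.5623 = 0.436 V.

0.436 V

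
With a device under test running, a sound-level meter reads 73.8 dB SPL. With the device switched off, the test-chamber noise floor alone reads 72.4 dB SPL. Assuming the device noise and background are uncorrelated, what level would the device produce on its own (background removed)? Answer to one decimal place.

Remove the background by subtracting linear intensities:
L_src = 10·log₁₀(10^(73.8/10) − 10^(72.4/10)) = 10·log₁₀(6610000) = 68.2 dB SPL.

68.2 dB SPL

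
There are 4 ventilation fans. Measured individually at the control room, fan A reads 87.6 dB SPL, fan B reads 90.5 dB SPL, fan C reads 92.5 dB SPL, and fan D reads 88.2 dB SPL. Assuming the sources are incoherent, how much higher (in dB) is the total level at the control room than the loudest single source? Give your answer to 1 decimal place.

Incoherent sources sum as intensities:
L_total = 10·log₁₀(10^(87.6/10) + 10^(90.5/10) + 10^(92.5/10) + 10^(88.2/10)) = 96.17 dB SPL.
Excess over the loudest (92.5 dB): 96.17 − 92.5 = 3.7 dB.

3.7 dB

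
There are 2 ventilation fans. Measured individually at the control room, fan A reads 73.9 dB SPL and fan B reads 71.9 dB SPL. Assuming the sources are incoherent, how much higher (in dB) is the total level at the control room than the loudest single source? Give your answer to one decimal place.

Add the sources as powers (linear), then convert back to dB:
L_total = 10·log₁₀(10^(73.9/10) + 10^(71.9/10)) = 76.02 dB SPL.
Excess over the loudest (73.9 dB): 76.02 − 73.9 = 2.1 dB.

2.1 dB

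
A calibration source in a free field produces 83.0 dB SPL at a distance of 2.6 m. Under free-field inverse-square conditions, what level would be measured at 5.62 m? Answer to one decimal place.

76.3 dB SPL

Inverse-square spreading gives ΔL = −20·log₁₀(d₂/d₁).
ΔL = −20·log₁₀(5.62/2.6) = -6.70 dB, so L₂ = 83.0 + (-6.70) = 76.3 dB SPL.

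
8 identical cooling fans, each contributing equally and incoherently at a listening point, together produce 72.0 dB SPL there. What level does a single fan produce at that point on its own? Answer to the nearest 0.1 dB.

63.0 dB SPL

8 equal incoherent sources add 10·log₁₀(8) = 9.03 dB over one source.
L_one = 72.0 − 9.03 = 63.0 dB SPL.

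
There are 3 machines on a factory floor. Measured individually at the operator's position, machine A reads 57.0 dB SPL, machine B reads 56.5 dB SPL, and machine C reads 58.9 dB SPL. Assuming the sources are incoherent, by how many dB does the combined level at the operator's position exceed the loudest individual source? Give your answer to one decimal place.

3.5 dB

Uncorrelated sources add in intensity (power), not in dB.
L_total = 10·log₁₀(10^(57.0/10) + 10^(56.5/10) + 10^(58.9/10)) = 62.37 dB SPL.
Excess over the loudest (58.9 dB): 62.37 − 58.9 = 3.5 dB.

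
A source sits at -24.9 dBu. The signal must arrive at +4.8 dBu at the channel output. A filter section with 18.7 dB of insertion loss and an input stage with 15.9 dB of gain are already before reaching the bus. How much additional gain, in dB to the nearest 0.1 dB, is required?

32.5 dB

The required make-up gain is the shortfall in the dB sum.
G = +4.8 − (-24.9) + 18.7 − 15.9 = 32.5 dB.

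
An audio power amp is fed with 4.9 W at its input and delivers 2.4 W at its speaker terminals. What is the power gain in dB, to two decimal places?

For a power ratio, dB = 10·log₁₀(P₂/P₁).
10·log₁₀(2.4/4.9) = 10·log₁₀(0.4898) = -3.10 dB.

-3.10 dB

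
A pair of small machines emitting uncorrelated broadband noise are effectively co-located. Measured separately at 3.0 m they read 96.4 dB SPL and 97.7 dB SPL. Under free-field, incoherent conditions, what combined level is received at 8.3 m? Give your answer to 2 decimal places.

Combined at 3.0 m: 10·log₁₀(10^(96.4/10)+10^(97.7/10)) = 100.109 dB SPL.
Then apply −20·log₁₀(8.3/3.0) = -8.839 dB → 91.27 dB SPL.

91.27 dB SPL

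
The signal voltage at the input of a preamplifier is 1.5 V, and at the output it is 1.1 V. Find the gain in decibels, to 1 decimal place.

-2.7 dB

For a voltage ratio, dB = 20·log₁₀(V₂/V₁).
20·log₁₀(1.1/1.5) = 20·log₁₀(0.7333) = -2.7 dB.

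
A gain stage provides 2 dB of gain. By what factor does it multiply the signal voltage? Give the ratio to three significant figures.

1.26

Voltage ratio = 10^(dB/20).
10^(2/20) = 10^(0.1000) = 1.26.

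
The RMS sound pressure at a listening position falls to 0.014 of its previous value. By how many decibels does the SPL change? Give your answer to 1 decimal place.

-37.1 dB

SPL change from a pressure ratio uses the 20·log₁₀ form:
20·log₁₀(0.014) = -37.1 dB.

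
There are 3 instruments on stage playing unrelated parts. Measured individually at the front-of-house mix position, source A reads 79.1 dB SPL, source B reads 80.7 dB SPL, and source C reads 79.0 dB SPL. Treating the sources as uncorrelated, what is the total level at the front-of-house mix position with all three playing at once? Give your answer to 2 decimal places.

Add the sources as powers (linear), then convert back to dB:
L_total = 10·log₁₀(10^(79.1/10) + 10^(80.7/10) + 10^(79.0/10)) = 10·log₁₀(278200000) = 84.44 dB SPL.

84.44 dB SPL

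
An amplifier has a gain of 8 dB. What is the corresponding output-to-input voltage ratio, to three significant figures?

Voltage ratio = 10^(dB/20).
10^(8/20) = 10^(0.4000) = 2.51.

2.51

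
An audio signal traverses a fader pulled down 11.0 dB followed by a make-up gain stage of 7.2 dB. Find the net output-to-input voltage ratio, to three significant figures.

Net gain = (−11.0) + 7.2 = -3.8 dB.
Voltage ratio = 10^(-3.8/20) = 0.646.

0.646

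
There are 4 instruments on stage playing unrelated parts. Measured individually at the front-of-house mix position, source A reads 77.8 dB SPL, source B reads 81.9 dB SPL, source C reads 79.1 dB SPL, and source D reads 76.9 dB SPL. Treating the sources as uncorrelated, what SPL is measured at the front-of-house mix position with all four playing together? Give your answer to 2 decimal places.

85.38 dB SPL

Incoherent sources sum as intensities:
L_total = 10·log₁₀(10^(77.8/10) + 10^(81.9/10) + 10^(79.1/10) + 10^(76.9/10)) = 10·log₁₀(345400000) = 85.38 dB SPL.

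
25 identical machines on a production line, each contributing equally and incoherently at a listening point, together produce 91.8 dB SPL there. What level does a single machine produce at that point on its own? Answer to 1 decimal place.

77.8 dB SPL

25 equal incoherent sources add 10·log₁₀(25) = 13.98 dB over one source.
L_one = 91.8 − 13.98 = 77.8 dB SPL.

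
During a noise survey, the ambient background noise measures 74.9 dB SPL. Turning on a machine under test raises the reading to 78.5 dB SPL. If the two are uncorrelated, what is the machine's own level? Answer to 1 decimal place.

76.0 dB SPL

Remove the background by subtracting linear intensities:
L_src = 10·log₁₀(10^(78.5/10) − 10^(74.9/10)) = 10·log₁₀(39890000) = 76.0 dB SPL.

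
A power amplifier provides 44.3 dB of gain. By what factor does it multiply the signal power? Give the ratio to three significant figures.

Power ratio = 10^(dB/10).
10^(44.3/10) = 10^(4.430) = 26900.

26900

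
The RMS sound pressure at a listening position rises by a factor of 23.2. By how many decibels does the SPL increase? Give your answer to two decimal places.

SPL change from a pressure ratio uses the 20·log₁₀ form:
20·log₁₀(23.2) = 27.31 dB.

27.31 dB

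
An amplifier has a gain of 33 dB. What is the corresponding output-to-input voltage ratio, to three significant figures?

44.7

Voltage ratio = 10^(dB/20).
10^(33/20) = 10^(1.650) = 44.7.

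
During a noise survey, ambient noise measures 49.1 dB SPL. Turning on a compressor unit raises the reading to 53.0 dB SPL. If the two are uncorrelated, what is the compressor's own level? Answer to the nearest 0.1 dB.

Subtract intensities: L_src = 10·log₁₀(10^(L_total/10) − 10^(L_bg/10)).
L_src = 10·log₁₀(10^(53.0/10) − 10^(49.1/10)) = 10·log₁₀(118200) = 50.7 dB SPL.

50.7 dB SPL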